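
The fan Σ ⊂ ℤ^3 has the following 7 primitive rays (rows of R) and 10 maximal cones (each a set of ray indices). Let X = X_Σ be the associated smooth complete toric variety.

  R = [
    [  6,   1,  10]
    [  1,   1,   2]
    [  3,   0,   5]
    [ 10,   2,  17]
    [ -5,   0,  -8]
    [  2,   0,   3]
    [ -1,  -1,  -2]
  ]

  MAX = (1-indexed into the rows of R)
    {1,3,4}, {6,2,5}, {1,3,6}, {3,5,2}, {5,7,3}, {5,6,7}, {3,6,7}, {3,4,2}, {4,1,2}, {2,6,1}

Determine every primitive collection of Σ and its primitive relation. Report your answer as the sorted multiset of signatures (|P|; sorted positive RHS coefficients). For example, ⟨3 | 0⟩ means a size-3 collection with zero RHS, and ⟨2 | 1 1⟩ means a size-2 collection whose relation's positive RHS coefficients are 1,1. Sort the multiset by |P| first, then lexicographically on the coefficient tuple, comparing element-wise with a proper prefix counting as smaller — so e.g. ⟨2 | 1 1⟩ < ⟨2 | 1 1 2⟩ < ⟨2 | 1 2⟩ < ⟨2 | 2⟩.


9 minimal non-faces of Δ(Σ) (on 7 rays):

  P={2,7}:  v_{2} + v_{7} = 0 — sig = ⟨2 | 0⟩
  P={1,5}:  v_{1} + v_{5} = v_{2} — sig = ⟨2 | 1⟩
  P={1,7}:  v_{1} + v_{7} = v_{3} + v_{6} — sig = ⟨2 | 1 1⟩
  P={4,7}:  v_{4} + v_{7} = v_{1} + v_{3} — sig = ⟨2 | 1 1⟩
  P={4,5}:  v_{4} + v_{5} = 2·v_{2} + v_{3} — sig = ⟨2 | 1 2⟩
  P={4,6}:  v_{4} + v_{6} = 2·v_{1} — sig = ⟨2 | 2⟩
  P={3,5,6}:  v_{3} + v_{5} + v_{6} = 0 — sig = ⟨3 | 0⟩
  P={1,2,3}:  v_{1} + v_{2} + v_{3} = v_{4} — sig = ⟨3 | 1⟩
  P={2,3,6}:  v_{2} + v_{3} + v_{6} = v_{1} — sig = ⟨3 | 1⟩

Hence PRS(X_Σ) =
[⟨2 | 0⟩, ⟨2 | 1⟩, ⟨2 | 1 1⟩, ⟨2 | 1 1⟩, ⟨2 | 1 2⟩, ⟨2 | 2⟩, ⟨3 | 0⟩, ⟨3 | 1⟩, ⟨3 | 1⟩]


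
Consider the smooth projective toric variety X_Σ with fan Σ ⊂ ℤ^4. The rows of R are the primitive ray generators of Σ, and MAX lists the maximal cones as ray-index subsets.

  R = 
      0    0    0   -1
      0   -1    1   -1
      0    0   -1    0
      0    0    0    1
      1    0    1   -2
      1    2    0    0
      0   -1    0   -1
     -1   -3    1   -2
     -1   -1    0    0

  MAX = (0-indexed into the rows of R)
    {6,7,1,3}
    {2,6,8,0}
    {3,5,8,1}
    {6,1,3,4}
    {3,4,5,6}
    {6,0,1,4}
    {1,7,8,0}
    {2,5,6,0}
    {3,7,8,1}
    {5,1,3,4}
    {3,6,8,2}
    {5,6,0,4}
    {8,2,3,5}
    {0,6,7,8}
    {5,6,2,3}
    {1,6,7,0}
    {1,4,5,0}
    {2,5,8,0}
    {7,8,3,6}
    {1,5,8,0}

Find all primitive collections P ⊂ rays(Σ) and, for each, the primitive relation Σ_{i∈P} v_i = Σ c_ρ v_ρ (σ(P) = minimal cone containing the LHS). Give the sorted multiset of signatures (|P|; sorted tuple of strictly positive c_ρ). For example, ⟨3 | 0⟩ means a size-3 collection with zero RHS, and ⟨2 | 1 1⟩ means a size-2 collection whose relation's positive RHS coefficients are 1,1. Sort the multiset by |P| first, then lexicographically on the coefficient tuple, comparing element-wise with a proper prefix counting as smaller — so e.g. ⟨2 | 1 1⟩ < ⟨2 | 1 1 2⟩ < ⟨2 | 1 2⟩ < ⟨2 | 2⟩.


Minimal non-faces — 10 found among 9 rays, 20 max cones:

  P={0,3}:  v_{0} + v_{3} = 0  ⟹  sig = ⟨2 | 0⟩
  P={1,2}:  v_{1} + v_{2} = v_{6}  ⟹  sig = ⟨2 | 1⟩
  P={4,8}:  v_{4} + v_{8} = v_{0} + v_{1}  ⟹  sig = ⟨2 | 1 1⟩
  P={5,7}:  v_{5} + v_{7} = v_{0} + v_{1}  ⟹  sig = ⟨2 | 1 1⟩
  P={4,7}:  v_{4} + v_{7} = v_{0} + 2·v_{1} + v_{6}  ⟹  sig = ⟨2 | 1 1 2⟩
  P={2,4}:  v_{2} + v_{4} = v_{5} + 2·v_{6}  ⟹  sig = ⟨2 | 1 2⟩
  P={2,7}:  v_{2} + v_{7} = 2·v_{6} + v_{8}  ⟹  sig = ⟨2 | 1 2⟩
  P={1,5,6}:  v_{1} + v_{5} + v_{6} = v_{4}  ⟹  sig = ⟨3 | 1⟩
  P={1,6,8}:  v_{1} + v_{6} + v_{8} = v_{7}  ⟹  sig = ⟨3 | 1⟩
  P={5,6,8}:  v_{5} + v_{6} + v_{8} = v_{0}  ⟹  sig = ⟨3 | 1⟩

Sorted signature multiset PRS(X):
{ ⟨2 | 0⟩,  ⟨2 | 1⟩,  ⟨2 | 1 1⟩ ×2,  ⟨2 | 1 1 2⟩,  ⟨2 | 1 2⟩ ×2,  ⟨3 | 1⟩ ×3 }


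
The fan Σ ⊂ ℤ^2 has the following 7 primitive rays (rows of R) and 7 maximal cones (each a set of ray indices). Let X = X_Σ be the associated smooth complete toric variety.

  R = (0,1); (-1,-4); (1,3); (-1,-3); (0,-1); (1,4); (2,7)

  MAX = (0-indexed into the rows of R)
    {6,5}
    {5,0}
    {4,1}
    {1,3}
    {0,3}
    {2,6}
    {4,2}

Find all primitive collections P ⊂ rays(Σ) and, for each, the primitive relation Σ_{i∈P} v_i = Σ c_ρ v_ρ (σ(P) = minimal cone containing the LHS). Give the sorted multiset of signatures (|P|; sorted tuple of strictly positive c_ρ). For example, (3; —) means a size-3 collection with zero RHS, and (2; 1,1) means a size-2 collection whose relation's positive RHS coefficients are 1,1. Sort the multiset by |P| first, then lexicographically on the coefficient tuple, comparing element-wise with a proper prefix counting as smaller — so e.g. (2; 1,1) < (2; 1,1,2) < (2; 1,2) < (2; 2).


Δ(Σ) — 7 vertices, 14 min non-faces:

  P={0,4}:  v_{0} + v_{4} = 0 — sig = (2; —)
  P={1,5}:  v_{1} + v_{5} = 0 — sig = (2; —)
  P={2,3}:  v_{2} + v_{3} = 0 — sig = (2; —)
  P={0,1}:  v_{0} + v_{1} = v_{3} — sig = (2; 1)
  P={0,2}:  v_{0} + v_{2} = v_{5} — sig = (2; 1)
  P={1,2}:  v_{1} + v_{2} = v_{4} — sig = (2; 1)
  P={1,6}:  v_{1} + v_{6} = v_{2} — sig = (2; 1)
  P={2,5}:  v_{2} + v_{5} = v_{6} — sig = (2; 1)
  P={3,4}:  v_{3} + v_{4} = v_{1} — sig = (2; 1)
  P={3,5}:  v_{3} + v_{5} = v_{0} — sig = (2; 1)
  P={3,6}:  v_{3} + v_{6} = v_{5} — sig = (2; 1)
  P={4,5}:  v_{4} + v_{5} = v_{2} — sig = (2; 1)
  P={0,6}:  v_{0} + v_{6} = 2·v_{5} — sig = (2; 2)
  P={4,6}:  v_{4} + v_{6} = 2·v_{2} — sig = (2; 2)

so the primitive-relation signature multiset is
[(2; —), (2; —), (2; —), (2; 1), (2; 1), (2; 1), (2; 1), (2; 1), (2; 1), (2; 1), (2; 1), (2; 1), (2; 2), (2; 2)]


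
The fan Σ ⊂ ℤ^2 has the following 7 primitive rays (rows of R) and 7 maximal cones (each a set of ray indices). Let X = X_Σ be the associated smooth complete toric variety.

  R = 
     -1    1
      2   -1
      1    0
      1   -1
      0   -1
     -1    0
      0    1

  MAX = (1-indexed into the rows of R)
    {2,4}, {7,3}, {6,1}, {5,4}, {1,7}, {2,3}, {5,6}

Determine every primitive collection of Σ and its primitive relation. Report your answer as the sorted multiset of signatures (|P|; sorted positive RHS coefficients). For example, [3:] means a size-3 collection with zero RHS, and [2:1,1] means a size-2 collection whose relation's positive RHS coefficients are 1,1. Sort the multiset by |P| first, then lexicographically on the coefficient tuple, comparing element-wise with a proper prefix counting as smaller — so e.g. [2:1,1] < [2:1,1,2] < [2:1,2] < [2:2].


14 minimal non-faces of Δ(Σ) (on 7 rays):

  P={1,4}:  v_{1} + v_{4} = 0  ⇒ sig = [2:]
  P={3,6}:  v_{3} + v_{6} = 0  ⇒ sig = [2:]
  P={5,7}:  v_{5} + v_{7} = 0  ⇒ sig = [2:]
  P={1,2}:  v_{1} + v_{2} = v_{3}  ⇒ sig = [2:1]
  P={1,3}:  v_{1} + v_{3} = v_{7}  ⇒ sig = [2:1]
  P={1,5}:  v_{1} + v_{5} = v_{6}  ⇒ sig = [2:1]
  P={2,6}:  v_{2} + v_{6} = v_{4}  ⇒ sig = [2:1]
  P={3,4}:  v_{3} + v_{4} = v_{2}  ⇒ sig = [2:1]
  P={3,5}:  v_{3} + v_{5} = v_{4}  ⇒ sig = [2:1]
  P={4,6}:  v_{4} + v_{6} = v_{5}  ⇒ sig = [2:1]
  P={4,7}:  v_{4} + v_{7} = v_{3}  ⇒ sig = [2:1]
  P={6,7}:  v_{6} + v_{7} = v_{1}  ⇒ sig = [2:1]
  P={2,5}:  v_{2} + v_{5} = 2·v_{4}  ⇒ sig = [2:2]
  P={2,7}:  v_{2} + v_{7} = 2·v_{3}  ⇒ sig = [2:2]

Sorted signature multiset PRS(X):
[[2:], [2:], [2:], [2:1], [2:1], [2:1], [2:1], [2:1], [2:1], [2:1], [2:1], [2:1], [2:2], [2:2]]


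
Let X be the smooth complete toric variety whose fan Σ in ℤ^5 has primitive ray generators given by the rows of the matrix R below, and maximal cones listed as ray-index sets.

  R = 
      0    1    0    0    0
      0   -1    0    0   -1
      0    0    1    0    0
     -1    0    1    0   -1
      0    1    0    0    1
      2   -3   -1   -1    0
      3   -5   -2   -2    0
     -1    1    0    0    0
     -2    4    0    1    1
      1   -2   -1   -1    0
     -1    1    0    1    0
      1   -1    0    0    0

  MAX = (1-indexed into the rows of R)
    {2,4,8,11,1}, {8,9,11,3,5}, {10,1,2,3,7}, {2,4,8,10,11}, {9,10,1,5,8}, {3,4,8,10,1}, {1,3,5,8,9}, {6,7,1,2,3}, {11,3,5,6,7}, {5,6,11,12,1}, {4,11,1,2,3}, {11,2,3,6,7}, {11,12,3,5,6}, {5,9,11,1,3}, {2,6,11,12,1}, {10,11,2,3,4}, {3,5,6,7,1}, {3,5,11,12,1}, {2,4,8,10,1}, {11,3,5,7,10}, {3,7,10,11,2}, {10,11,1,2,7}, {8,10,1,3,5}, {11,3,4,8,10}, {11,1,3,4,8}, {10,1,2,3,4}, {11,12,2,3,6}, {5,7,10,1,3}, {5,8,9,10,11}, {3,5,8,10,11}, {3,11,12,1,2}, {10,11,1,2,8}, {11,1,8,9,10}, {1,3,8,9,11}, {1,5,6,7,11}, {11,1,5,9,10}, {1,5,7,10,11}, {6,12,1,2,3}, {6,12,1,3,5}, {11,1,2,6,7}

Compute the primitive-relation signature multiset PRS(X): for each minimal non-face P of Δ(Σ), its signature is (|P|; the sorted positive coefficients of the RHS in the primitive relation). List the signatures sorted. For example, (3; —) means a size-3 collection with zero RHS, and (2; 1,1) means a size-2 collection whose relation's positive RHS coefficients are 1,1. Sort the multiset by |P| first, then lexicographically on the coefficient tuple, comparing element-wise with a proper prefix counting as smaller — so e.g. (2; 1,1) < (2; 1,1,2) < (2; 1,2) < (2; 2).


Δ(Σ) — 12 vertices, 23 min non-faces:

  P={2,5}:  v_{2} + v_{5} = 0  ⇒ sig = (2; —)
  P={8,12}:  v_{8} + v_{12} = 0  ⇒ sig = (2; —)
  P={6,8}:  v_{6} + v_{8} = v_{10}  ⇒ sig = (2; 1)
  P={6,10}:  v_{6} + v_{10} = v_{7}  ⇒ sig = (2; 1)
  P={10,12}:  v_{10} + v_{12} = v_{6}  ⇒ sig = (2; 1)
  P={4,5}:  v_{4} + v_{5} = v_{3} + v_{8}  ⇒ sig = (2; 1,1)
  P={4,12}:  v_{4} + v_{12} = v_{2} + v_{3}  ⇒ sig = (2; 1,1)
  P={2,9}:  v_{2} + v_{9} = v_{1} + v_{8} + v_{11}  ⇒ sig = (2; 1,1,1)
  P={4,6}:  v_{4} + v_{6} = v_{2} + v_{3} + v_{10}  ⇒ sig = (2; 1,1,1)
  P={9,12}:  v_{9} + v_{12} = v_{1} + v_{5} + v_{11}  ⇒ sig = (2; 1,1,1)
  P={6,9}:  v_{6} + v_{9} = v_{1} + v_{5} + v_{10} + v_{11}  ⇒ sig = (2; 1,1,1,1)
  P={4,9}:  v_{4} + v_{9} = v_{1} + v_{3} + 2·v_{8} + v_{11}  ⇒ sig = (2; 1,1,1,2)
  P={7,9}:  v_{7} + v_{9} = v_{1} + v_{5} + 2·v_{10} + v_{11}  ⇒ sig = (2; 1,1,1,2)
  P={4,7}:  v_{4} + v_{7} = v_{2} + v_{3} + 2·v_{10}  ⇒ sig = (2; 1,1,2)
  P={7,8}:  v_{7} + v_{8} = 2·v_{10}  ⇒ sig = (2; 2)
  P={7,12}:  v_{7} + v_{12} = 2·v_{6}  ⇒ sig = (2; 2)
  P={2,3,8}:  v_{2} + v_{3} + v_{8} = v_{4}  ⇒ sig = (3; 1)
  P={3,9,10}:  v_{3} + v_{9} + v_{10} = v_{5} + v_{8}  ⇒ sig = (3; 1,1)
  P={1,3,10,11}:  v_{1} + v_{3} + v_{10} + v_{11} = 0  ⇒ sig = (4; —)
  P={1,3,6,11}:  v_{1} + v_{3} + v_{6} + v_{11} = v_{12}  ⇒ sig = (4; 1)
  P={1,3,7,11}:  v_{1} + v_{3} + v_{7} + v_{11} = v_{6}  ⇒ sig = (4; 1)
  P={1,5,8,11}:  v_{1} + v_{5} + v_{8} + v_{11} = v_{9}  ⇒ sig = (4; 1)
  P={1,4,10,11}:  v_{1} + v_{4} + v_{10} + v_{11} = v_{2} + v_{8}  ⇒ sig = (4; 1,1)

Hence PRS(X_Σ) =
[(2; —), (2; —), (2; 1), (2; 1), (2; 1), (2; 1,1), (2; 1,1), (2; 1,1,1), (2; 1,1,1), (2; 1,1,1), (2; 1,1,1,1), (2; 1,1,1,2), (2; 1,1,1,2), (2; 1,1,2), (2; 2), (2; 2), (3; 1), (3; 1,1), (4; —), (4; 1), (4; 1), (4; 1), (4; 1,1)]


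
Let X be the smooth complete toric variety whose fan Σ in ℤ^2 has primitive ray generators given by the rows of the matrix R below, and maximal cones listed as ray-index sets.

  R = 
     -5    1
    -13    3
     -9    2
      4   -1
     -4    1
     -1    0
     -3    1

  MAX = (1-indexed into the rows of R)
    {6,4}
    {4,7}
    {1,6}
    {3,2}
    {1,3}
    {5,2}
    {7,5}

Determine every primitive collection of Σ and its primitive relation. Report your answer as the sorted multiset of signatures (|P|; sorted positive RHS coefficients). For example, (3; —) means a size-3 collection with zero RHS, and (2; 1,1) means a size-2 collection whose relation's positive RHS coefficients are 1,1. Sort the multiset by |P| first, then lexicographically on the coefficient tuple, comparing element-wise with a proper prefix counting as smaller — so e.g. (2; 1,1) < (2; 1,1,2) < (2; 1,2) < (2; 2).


14 collections generate NE(X_Σ); each relation:

  P={4,5}:  v_{4} + v_{5} = 0  ⇒ sig = (2; —)
  P={1,4}:  v_{1} + v_{4} = v_{6}  ⇒ sig = (2; 1)
  P={1,5}:  v_{1} + v_{5} = v_{3}  ⇒ sig = (2; 1)
  P={2,4}:  v_{2} + v_{4} = v_{3}  ⇒ sig = (2; 1)
  P={3,4}:  v_{3} + v_{4} = v_{1}  ⇒ sig = (2; 1)
  P={3,5}:  v_{3} + v_{5} = v_{2}  ⇒ sig = (2; 1)
  P={5,6}:  v_{5} + v_{6} = v_{1}  ⇒ sig = (2; 1)
  P={6,7}:  v_{6} + v_{7} = v_{5}  ⇒ sig = (2; 1)
  P={2,6}:  v_{2} + v_{6} = v_{1} + v_{3}  ⇒ sig = (2; 1,1)
  P={1,2}:  v_{1} + v_{2} = 2·v_{3}  ⇒ sig = (2; 2)
  P={1,7}:  v_{1} + v_{7} = 2·v_{5}  ⇒ sig = (2; 2)
  P={3,6}:  v_{3} + v_{6} = 2·v_{1}  ⇒ sig = (2; 2)
  P={3,7}:  v_{3} + v_{7} = 3·v_{5}  ⇒ sig = (2; 3)
  P={2,7}:  v_{2} + v_{7} = 4·v_{5}  ⇒ sig = (2; 4)

Hence PRS(X_Σ) =
    (2; —)
    (2; 1)
    (2; 1)
    (2; 1)
    (2; 1)
    (2; 1)
    (2; 1)
    (2; 1)
    (2; 1,1)
    (2; 2)
    (2; 2)
    (2; 2)
    (2; 3)
    (2; 4)


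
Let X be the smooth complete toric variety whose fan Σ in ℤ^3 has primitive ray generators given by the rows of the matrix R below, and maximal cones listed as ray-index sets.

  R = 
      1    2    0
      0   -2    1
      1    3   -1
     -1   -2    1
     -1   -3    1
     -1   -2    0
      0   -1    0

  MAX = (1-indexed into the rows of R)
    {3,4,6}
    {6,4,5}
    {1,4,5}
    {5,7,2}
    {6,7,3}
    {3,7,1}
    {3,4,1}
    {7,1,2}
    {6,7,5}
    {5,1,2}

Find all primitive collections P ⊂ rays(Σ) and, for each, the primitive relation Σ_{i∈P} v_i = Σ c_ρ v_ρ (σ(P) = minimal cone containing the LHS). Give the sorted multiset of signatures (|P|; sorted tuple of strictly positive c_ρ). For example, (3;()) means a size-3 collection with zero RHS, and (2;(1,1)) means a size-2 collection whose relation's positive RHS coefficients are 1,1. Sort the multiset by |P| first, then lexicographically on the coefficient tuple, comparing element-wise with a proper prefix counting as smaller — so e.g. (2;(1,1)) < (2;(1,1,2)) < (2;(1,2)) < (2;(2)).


Primitive collections (7):

  • {1,6}:  v_{1} + v_{6} = 0  so sig = (2;())
  • {3,5}:  v_{3} + v_{5} = 0  so sig = (2;())
  • {4,7}:  v_{4} + v_{7} = v_{5}  so sig = (2;(1))
  • {2,3}:  v_{2} + v_{3} = v_{1} + v_{7}  so sig = (2;(1,1))
  • {2,6}:  v_{2} + v_{6} = v_{5} + v_{7}  so sig = (2;(1,1))
  • {2,4}:  v_{2} + v_{4} = v_{1} + 2·v_{5}  so sig = (2;(1,2))
  • {1,5,7}:  v_{1} + v_{5} + v_{7} = v_{2}  so sig = (3;(1))

Signatures (|P|; sorted positive RHS coefficients), sorted:
[(2;()), (2;()), (2;(1)), (2;(1,1)), (2;(1,1)), (2;(1,2)), (3;(1))]


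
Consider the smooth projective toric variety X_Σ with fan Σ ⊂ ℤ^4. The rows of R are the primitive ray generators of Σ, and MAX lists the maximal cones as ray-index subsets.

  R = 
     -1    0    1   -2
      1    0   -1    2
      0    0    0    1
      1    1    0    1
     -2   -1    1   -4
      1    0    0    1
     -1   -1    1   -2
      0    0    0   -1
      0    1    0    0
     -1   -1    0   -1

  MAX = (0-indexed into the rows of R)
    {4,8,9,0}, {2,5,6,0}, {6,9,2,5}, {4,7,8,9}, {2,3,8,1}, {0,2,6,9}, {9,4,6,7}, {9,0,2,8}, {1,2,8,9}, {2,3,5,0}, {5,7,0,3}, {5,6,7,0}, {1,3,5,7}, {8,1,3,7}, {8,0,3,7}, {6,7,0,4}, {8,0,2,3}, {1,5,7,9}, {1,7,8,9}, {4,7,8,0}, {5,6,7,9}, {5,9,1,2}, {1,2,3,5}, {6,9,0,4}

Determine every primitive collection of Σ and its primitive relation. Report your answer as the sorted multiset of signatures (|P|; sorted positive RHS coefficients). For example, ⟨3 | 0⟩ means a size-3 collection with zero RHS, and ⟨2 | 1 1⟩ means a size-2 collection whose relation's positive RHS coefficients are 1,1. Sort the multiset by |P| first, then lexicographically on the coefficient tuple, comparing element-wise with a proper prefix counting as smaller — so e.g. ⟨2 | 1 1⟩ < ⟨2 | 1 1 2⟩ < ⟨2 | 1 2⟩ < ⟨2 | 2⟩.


13 collections generate NE(X_Σ); each relation:

  P={0,1}:  v_{0} + v_{1} = 0  ⇒ sig = ⟨2 | 0⟩
  P={2,7}:  v_{2} + v_{7} = 0  ⇒ sig = ⟨2 | 0⟩
  P={3,9}:  v_{3} + v_{9} = 0  ⇒ sig = ⟨2 | 0⟩
  P={5,8}:  v_{5} + v_{8} = v_{3}  ⇒ sig = ⟨2 | 1⟩
  P={6,8}:  v_{6} + v_{8} = v_{0}  ⇒ sig = ⟨2 | 1⟩
  P={1,4}:  v_{1} + v_{4} = v_{7} + v_{9}  ⇒ sig = ⟨2 | 1 1⟩
  P={1,6}:  v_{1} + v_{6} = v_{5} + v_{9}  ⇒ sig = ⟨2 | 1 1⟩
  P={2,4}:  v_{2} + v_{4} = v_{0} + v_{9}  ⇒ sig = ⟨2 | 1 1⟩
  P={3,4}:  v_{3} + v_{4} = v_{0} + v_{7}  ⇒ sig = ⟨2 | 1 1⟩
  P={3,6}:  v_{3} + v_{6} = v_{0} + v_{5}  ⇒ sig = ⟨2 | 1 1⟩
  P={4,5}:  v_{4} + v_{5} = v_{6} + v_{7}  ⇒ sig = ⟨2 | 1 1⟩
  P={0,5,9}:  v_{0} + v_{5} + v_{9} = v_{6}  ⇒ sig = ⟨3 | 1⟩
  P={0,7,9}:  v_{0} + v_{7} + v_{9} = v_{4}  ⇒ sig = ⟨3 | 1⟩

so the primitive-relation signature multiset is
[⟨2 | 0⟩, ⟨2 | 0⟩, ⟨2 | 0⟩, ⟨2 | 1⟩, ⟨2 | 1⟩, ⟨2 | 1 1⟩, ⟨2 | 1 1⟩, ⟨2 | 1 1⟩, ⟨2 | 1 1⟩, ⟨2 | 1 1⟩, ⟨2 | 1 1⟩, ⟨3 | 1⟩, ⟨3 | 1⟩]


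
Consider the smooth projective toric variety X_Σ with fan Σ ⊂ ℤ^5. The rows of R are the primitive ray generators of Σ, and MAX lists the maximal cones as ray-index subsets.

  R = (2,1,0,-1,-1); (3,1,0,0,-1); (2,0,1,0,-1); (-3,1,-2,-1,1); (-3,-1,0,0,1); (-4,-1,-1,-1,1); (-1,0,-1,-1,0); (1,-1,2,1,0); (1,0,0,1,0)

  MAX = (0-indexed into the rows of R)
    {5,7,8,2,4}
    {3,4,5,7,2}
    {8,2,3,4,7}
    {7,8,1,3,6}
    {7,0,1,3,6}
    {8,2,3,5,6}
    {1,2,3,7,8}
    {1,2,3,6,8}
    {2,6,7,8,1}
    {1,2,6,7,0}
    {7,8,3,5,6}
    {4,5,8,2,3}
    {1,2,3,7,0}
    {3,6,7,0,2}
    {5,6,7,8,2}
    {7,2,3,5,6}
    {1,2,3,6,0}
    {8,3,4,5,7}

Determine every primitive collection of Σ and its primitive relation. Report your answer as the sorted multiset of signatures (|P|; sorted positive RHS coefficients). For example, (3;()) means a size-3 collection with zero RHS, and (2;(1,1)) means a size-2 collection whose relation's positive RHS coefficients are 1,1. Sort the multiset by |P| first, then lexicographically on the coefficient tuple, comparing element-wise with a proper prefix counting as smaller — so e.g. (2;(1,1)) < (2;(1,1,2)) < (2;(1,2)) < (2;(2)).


The 9 primitive collections of Σ (r=9, n=5):

  P = {1,4}:  v_{1} + v_{4} = 0  →  sig = (2;())
  P = {0,8}:  v_{0} + v_{8} = v_{1}  →  sig = (2;(1))
  P = {1,5}:  v_{1} + v_{5} = v_{6}  →  sig = (2;(1))
  P = {4,6}:  v_{4} + v_{6} = v_{5}  →  sig = (2;(1))
  P = {0,4}:  v_{0} + v_{4} = v_{2} + v_{3} + v_{6} + v_{7}  →  sig = (2;(1,1,1,1))
  P = {0,5}:  v_{0} + v_{5} = v_{2} + v_{3} + 2·v_{6} + v_{7}  →  sig = (2;(1,1,1,2))
  P = {2,3,6,7,8}:  v_{2} + v_{3} + v_{6} + v_{7} + v_{8} = 0  →  sig = (5;())
  P = {1,2,3,6,7}:  v_{1} + v_{2} + v_{3} + v_{6} + v_{7} = v_{0}  →  sig = (5;(1))
  P = {2,3,5,7,8}:  v_{2} + v_{3} + v_{5} + v_{7} + v_{8} = v_{4}  →  sig = (5;(1))

so the primitive-relation signature multiset is
    (2;())
    (2;(1))
    (2;(1))
    (2;(1))
    (2;(1,1,1,1))
    (2;(1,1,1,2))
    (5;())
    (5;(1))
    (5;(1))


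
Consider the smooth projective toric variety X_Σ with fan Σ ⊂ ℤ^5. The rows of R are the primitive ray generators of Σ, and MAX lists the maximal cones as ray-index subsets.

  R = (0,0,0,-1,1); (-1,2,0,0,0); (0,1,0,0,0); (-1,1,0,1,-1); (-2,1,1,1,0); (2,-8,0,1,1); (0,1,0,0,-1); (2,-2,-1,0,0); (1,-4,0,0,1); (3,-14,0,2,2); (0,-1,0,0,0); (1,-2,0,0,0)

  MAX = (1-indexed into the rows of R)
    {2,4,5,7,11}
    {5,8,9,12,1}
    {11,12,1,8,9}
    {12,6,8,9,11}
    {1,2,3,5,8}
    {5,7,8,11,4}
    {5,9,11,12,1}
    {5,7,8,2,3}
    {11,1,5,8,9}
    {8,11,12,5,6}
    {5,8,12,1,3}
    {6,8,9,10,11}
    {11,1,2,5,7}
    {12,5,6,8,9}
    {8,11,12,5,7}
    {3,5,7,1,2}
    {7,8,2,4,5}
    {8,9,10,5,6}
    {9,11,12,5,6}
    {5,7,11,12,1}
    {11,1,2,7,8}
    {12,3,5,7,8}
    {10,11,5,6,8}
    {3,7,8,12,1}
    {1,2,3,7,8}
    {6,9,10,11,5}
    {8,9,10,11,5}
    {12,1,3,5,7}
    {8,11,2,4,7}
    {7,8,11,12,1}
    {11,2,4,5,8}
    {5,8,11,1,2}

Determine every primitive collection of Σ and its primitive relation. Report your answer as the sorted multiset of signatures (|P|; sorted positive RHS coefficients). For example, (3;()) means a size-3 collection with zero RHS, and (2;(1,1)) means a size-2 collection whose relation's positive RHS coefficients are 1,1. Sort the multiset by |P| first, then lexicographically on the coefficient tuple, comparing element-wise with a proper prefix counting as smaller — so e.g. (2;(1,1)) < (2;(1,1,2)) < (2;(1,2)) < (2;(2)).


Δ(Σ) — 12 vertices, 25 min non-faces:

  P={2,12}:  v_{2} + v_{12} = 0  ⇒ sig = (2;())
  P={3,11}:  v_{3} + v_{11} = 0  ⇒ sig = (2;())
  P={1,4}:  v_{1} + v_{4} = v_{2} + v_{11}  ⇒ sig = (2;(1,1))
  P={7,9}:  v_{7} + v_{9} = v_{11} + v_{12}  ⇒ sig = (2;(1,1))
  P={2,6}:  v_{2} + v_{6} = v_{5} + v_{8} + v_{9} + v_{11}  ⇒ sig = (2;(1,1,1,1))
  P={2,9}:  v_{2} + v_{9} = v_{1} + v_{5} + v_{8} + v_{11}  ⇒ sig = (2;(1,1,1,1))
  P={3,4}:  v_{3} + v_{4} = v_{2} + v_{5} + v_{7} + v_{8}  ⇒ sig = (2;(1,1,1,1))
  P={3,6}:  v_{3} + v_{6} = v_{5} + v_{8} + v_{9} + v_{12}  ⇒ sig = (2;(1,1,1,1))
  P={3,9}:  v_{3} + v_{9} = v_{1} + v_{5} + v_{8} + v_{12}  ⇒ sig = (2;(1,1,1,1))
  P={3,10}:  v_{3} + v_{10} = v_{5} + v_{6} + v_{8} + v_{9}  ⇒ sig = (2;(1,1,1,1))
  P={4,12}:  v_{4} + v_{12} = v_{5} + v_{7} + v_{8} + v_{11}  ⇒ sig = (2;(1,1,1,1))
  P={7,10}:  v_{7} + v_{10} = v_{5} + v_{6} + v_{8} + 2·v_{11} + v_{12}  ⇒ sig = (2;(1,1,1,1,2))
  P={1,10}:  v_{1} + v_{10} = v_{5} + v_{8} + 3·v_{9} + v_{11}  ⇒ sig = (2;(1,1,1,3))
  P={4,9}:  v_{4} + v_{9} = v_{5} + v_{8} + 2·v_{11}  ⇒ sig = (2;(1,1,2))
  P={6,7}:  v_{6} + v_{7} = v_{5} + v_{8} + 2·v_{11} + 2·v_{12}  ⇒ sig = (2;(1,1,2,2))
  P={4,6}:  v_{4} + v_{6} = 2·v_{5} + 2·v_{8} + 3·v_{11} + v_{12}  ⇒ sig = (2;(1,2,2,3))
  P={4,10}:  v_{4} + v_{10} = 2·v_{5} + v_{6} + 2·v_{8} + 3·v_{11}  ⇒ sig = (2;(1,2,2,3))
  P={1,6}:  v_{1} + v_{6} = 2·v_{9}  ⇒ sig = (2;(2))
  P={10,12}:  v_{10} + v_{12} = 2·v_{6}  ⇒ sig = (2;(2))
  P={2,10}:  v_{2} + v_{10} = 2·v_{5} + 2·v_{8} + 2·v_{9} + 2·v_{11}  ⇒ sig = (2;(2,2,2,2))
  P={1,5,7,8}:  v_{1} + v_{5} + v_{7} + v_{8} = 0  ⇒ sig = (4;())
  P={1,5,8,11,12}:  v_{1} + v_{5} + v_{8} + v_{11} + v_{12} = v_{9}  ⇒ sig = (5;(1))
  P={2,5,7,8,11}:  v_{2} + v_{5} + v_{7} + v_{8} + v_{11} = v_{4}  ⇒ sig = (5;(1))
  P={5,6,8,9,11}:  v_{5} + v_{6} + v_{8} + v_{9} + v_{11} = v_{10}  ⇒ sig = (5;(1))
  P={5,8,9,11,12}:  v_{5} + v_{8} + v_{9} + v_{11} + v_{12} = v_{6}  ⇒ sig = (5;(1))

Sorted signature multiset PRS(X):
    |P|=2: 20 collections, coeffs (), (), (1,1), (1,1), (1,1,1,1), (1,1,1,1), (1,1,1,1), (1,1,1,1), (1,1,1,1), (1,1,1,1), (1,1,1,1), (1,1,1,1,2), (1,1,1,3), (1,1,2), (1,1,2,2), (1,2,2,3), (1,2,2,3), (2), (2), (2,2,2,2)
    |P|=4: 1 collection, coeffs ()
    |P|=5: 4 collections, coeffs (1), (1), (1), (1)


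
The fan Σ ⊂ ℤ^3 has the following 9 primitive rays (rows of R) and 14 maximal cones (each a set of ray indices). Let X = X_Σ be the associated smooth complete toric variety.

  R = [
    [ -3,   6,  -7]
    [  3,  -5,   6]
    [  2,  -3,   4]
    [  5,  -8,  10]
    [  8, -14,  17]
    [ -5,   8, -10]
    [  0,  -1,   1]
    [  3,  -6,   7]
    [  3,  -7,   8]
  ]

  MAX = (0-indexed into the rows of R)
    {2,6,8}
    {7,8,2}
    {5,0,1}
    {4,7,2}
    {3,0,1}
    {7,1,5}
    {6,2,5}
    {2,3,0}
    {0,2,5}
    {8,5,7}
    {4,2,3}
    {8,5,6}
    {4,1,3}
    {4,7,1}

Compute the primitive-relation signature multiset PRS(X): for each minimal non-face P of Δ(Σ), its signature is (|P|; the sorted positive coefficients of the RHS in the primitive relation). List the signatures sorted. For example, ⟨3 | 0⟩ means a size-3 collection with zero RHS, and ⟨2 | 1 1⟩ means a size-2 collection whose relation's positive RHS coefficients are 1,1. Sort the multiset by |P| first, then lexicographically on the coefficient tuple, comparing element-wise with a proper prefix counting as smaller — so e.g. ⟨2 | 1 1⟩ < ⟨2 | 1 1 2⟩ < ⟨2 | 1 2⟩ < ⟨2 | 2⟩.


Δ(Σ) — 9 vertices, 17 min non-faces:

  P={0,7}:  v_{0} + v_{7} = 0 ; sig = ⟨2 | 0⟩
  P={3,5}:  v_{3} + v_{5} = 0 ; sig = ⟨2 | 0⟩
  P={0,4}:  v_{0} + v_{4} = v_{3} ; sig = ⟨2 | 1⟩
  P={0,8}:  v_{0} + v_{8} = v_{6} ; sig = ⟨2 | 1⟩
  P={1,2}:  v_{1} + v_{2} = v_{3} ; sig = ⟨2 | 1⟩
  P={1,6}:  v_{1} + v_{6} = v_{7} ; sig = ⟨2 | 1⟩
  P={3,7}:  v_{3} + v_{7} = v_{4} ; sig = ⟨2 | 1⟩
  P={4,5}:  v_{4} + v_{5} = v_{7} ; sig = ⟨2 | 1⟩
  P={6,7}:  v_{6} + v_{7} = v_{8} ; sig = ⟨2 | 1⟩
  P={0,6}:  v_{0} + v_{6} = v_{2} + v_{5} ; sig = ⟨2 | 1 1⟩
  P={3,6}:  v_{3} + v_{6} = v_{2} + v_{7} ; sig = ⟨2 | 1 1⟩
  P={3,8}:  v_{3} + v_{8} = v_{2} + 2·v_{7} ; sig = ⟨2 | 1 2⟩
  P={4,6}:  v_{4} + v_{6} = v_{2} + 2·v_{7} ; sig = ⟨2 | 1 2⟩
  P={4,8}:  v_{4} + v_{8} = v_{2} + 3·v_{7} ; sig = ⟨2 | 1 3⟩
  P={1,8}:  v_{1} + v_{8} = 2·v_{7} ; sig = ⟨2 | 2⟩
  P={2,5,7}:  v_{2} + v_{5} + v_{7} = v_{6} ; sig = ⟨3 | 1⟩
  P={2,5,8}:  v_{2} + v_{5} + v_{8} = 2·v_{6} ; sig = ⟨3 | 2⟩

Hence PRS(X_Σ) =
    ⟨2 | 0⟩
    ⟨2 | 0⟩
    ⟨2 | 1⟩
    ⟨2 | 1⟩
    ⟨2 | 1⟩
    ⟨2 | 1⟩
    ⟨2 | 1⟩
    ⟨2 | 1⟩
    ⟨2 | 1⟩
    ⟨2 | 1 1⟩
    ⟨2 | 1 1⟩
    ⟨2 | 1 2⟩
    ⟨2 | 1 2⟩
    ⟨2 | 1 3⟩
    ⟨2 | 2⟩
    ⟨3 | 1⟩
    ⟨3 | 2⟩


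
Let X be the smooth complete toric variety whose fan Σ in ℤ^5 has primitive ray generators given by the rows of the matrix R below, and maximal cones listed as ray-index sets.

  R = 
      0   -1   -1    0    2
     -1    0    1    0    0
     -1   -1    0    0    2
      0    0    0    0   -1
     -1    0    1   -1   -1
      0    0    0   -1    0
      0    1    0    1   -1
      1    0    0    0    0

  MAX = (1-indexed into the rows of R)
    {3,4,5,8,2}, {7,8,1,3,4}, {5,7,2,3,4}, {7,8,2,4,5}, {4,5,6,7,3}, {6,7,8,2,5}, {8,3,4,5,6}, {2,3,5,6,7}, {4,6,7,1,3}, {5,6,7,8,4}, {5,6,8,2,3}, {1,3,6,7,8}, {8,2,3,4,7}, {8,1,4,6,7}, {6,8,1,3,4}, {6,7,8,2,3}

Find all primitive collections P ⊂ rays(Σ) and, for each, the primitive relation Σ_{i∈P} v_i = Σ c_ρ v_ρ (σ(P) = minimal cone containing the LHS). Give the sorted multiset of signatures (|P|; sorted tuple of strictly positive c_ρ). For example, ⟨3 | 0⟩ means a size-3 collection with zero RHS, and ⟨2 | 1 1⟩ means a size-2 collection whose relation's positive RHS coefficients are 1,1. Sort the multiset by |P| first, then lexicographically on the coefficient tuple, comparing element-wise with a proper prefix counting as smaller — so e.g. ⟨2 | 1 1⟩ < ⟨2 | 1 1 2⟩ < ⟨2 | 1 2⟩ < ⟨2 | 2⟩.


5 minimal non-faces of Δ(Σ) (on 8 rays):

  P={1,2}:  v_{1} + v_{2} = v_{3}  →  sig = ⟨2 | 1⟩
  P={1,5}:  v_{1} + v_{5} = v_{3} + v_{4} + v_{6}  →  sig = ⟨2 | 1 1 1⟩
  P={2,4,6}:  v_{2} + v_{4} + v_{6} = v_{5}  →  sig = ⟨3 | 1⟩
  P={3,5,7,8}:  v_{3} + v_{5} + v_{7} + v_{8} = v_{2}  →  sig = ⟨4 | 1⟩
  P={3,4,6,7,8}:  v_{3} + v_{4} + v_{6} + v_{7} + v_{8} = 0  →  sig = ⟨5 | 0⟩

so the primitive-relation signature multiset is
[⟨2 | 1⟩, ⟨2 | 1 1 1⟩, ⟨3 | 1⟩, ⟨4 | 1⟩, ⟨5 | 0⟩]


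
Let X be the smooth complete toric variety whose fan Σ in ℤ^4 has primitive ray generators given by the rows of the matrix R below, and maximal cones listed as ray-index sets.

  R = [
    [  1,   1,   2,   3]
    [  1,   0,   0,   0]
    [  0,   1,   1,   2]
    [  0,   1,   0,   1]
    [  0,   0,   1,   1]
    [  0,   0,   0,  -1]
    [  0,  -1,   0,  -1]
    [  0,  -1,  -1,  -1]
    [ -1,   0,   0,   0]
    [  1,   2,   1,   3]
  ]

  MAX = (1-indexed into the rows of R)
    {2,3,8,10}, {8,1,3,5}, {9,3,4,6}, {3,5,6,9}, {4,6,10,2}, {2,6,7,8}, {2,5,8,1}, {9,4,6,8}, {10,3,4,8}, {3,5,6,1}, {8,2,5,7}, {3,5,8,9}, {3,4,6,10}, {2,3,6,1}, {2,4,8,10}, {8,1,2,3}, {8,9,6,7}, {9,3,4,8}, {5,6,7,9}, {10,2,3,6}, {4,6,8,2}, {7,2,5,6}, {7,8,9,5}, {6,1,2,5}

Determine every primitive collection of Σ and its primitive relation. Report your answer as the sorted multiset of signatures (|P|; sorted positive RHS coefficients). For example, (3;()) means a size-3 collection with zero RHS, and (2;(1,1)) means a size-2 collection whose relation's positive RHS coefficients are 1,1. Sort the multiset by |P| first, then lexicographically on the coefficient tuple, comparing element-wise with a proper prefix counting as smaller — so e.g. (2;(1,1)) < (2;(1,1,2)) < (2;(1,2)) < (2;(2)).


|primitive collections| = 17. Relations:

  P={2,9}:  v_{2} + v_{9} = 0 — sig = (2;())
  P={4,7}:  v_{4} + v_{7} = 0 — sig = (2;())
  P={3,7}:  v_{3} + v_{7} = v_{5} — sig = (2;(1))
  P={4,5}:  v_{4} + v_{5} = v_{3} — sig = (2;(1))
  P={1,9}:  v_{1} + v_{9} = v_{3} + v_{5} — sig = (2;(1,1))
  P={7,10}:  v_{7} + v_{10} = v_{2} + v_{3} — sig = (2;(1,1))
  P={9,10}:  v_{9} + v_{10} = v_{3} + v_{4} — sig = (2;(1,1))
  P={1,4}:  v_{1} + v_{4} = v_{2} + 2·v_{3} — sig = (2;(1,2))
  P={1,7}:  v_{1} + v_{7} = v_{2} + 2·v_{5} — sig = (2;(1,2))
  P={5,10}:  v_{5} + v_{10} = v_{2} + 2·v_{3} — sig = (2;(1,2))
  P={1,10}:  v_{1} + v_{10} = 2·v_{2} + 3·v_{3} — sig = (2;(2,3))
  P={3,6,8}:  v_{3} + v_{6} + v_{8} = 0 — sig = (3;())
  P={2,3,4}:  v_{2} + v_{3} + v_{4} = v_{10} — sig = (3;(1))
  P={2,3,5}:  v_{2} + v_{3} + v_{5} = v_{1} — sig = (3;(1))
  P={5,6,8}:  v_{5} + v_{6} + v_{8} = v_{7} — sig = (3;(1))
  P={1,6,8}:  v_{1} + v_{6} + v_{8} = v_{2} + v_{5} — sig = (3;(1,1))
  P={6,8,10}:  v_{6} + v_{8} + v_{10} = v_{2} + v_{4} — sig = (3;(1,1))

Sorted signature multiset PRS(X):
{ (2;()) ×2,  (2;(1)) ×2,  (2;(1,1)) ×3,  (2;(1,2)) ×3,  (2;(2,3)),  (3;()),  (3;(1)) ×3,  (3;(1,1)) ×2 }


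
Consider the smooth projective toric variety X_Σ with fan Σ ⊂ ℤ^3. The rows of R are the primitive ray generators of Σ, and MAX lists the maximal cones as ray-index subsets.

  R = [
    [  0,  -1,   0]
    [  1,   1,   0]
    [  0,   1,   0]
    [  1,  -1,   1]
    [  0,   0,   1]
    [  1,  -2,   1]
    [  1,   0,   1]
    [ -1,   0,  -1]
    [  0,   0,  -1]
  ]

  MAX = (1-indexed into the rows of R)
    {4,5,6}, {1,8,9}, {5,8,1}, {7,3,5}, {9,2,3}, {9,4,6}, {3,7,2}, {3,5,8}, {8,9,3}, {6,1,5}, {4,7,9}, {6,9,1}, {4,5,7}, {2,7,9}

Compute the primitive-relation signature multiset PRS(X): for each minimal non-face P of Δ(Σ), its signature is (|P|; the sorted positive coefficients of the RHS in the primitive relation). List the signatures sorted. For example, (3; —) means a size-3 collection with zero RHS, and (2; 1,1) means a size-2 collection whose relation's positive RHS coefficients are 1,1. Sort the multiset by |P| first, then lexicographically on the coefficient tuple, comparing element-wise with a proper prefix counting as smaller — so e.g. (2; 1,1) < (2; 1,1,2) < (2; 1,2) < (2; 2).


The 16 primitive collections of Σ (r=9, n=3):

  P = {1,3}:  v_{1} + v_{3} = 0  ⟹  sig = (2; —)
  P = {5,9}:  v_{5} + v_{9} = 0  ⟹  sig = (2; —)
  P = {7,8}:  v_{7} + v_{8} = 0  ⟹  sig = (2; —)
  P = {1,4}:  v_{1} + v_{4} = v_{6}  ⟹  sig = (2; 1)
  P = {1,7}:  v_{1} + v_{7} = v_{4}  ⟹  sig = (2; 1)
  P = {3,4}:  v_{3} + v_{4} = v_{7}  ⟹  sig = (2; 1)
  P = {3,6}:  v_{3} + v_{6} = v_{4}  ⟹  sig = (2; 1)
  P = {4,8}:  v_{4} + v_{8} = v_{1}  ⟹  sig = (2; 1)
  P = {1,2}:  v_{1} + v_{2} = v_{7} + v_{9}  ⟹  sig = (2; 1,1)
  P = {2,5}:  v_{2} + v_{5} = v_{3} + v_{7}  ⟹  sig = (2; 1,1)
  P = {2,8}:  v_{2} + v_{8} = v_{3} + v_{9}  ⟹  sig = (2; 1,1)
  P = {2,6}:  v_{2} + v_{6} = v_{4} + v_{7} + v_{9}  ⟹  sig = (2; 1,1,1)
  P = {2,4}:  v_{2} + v_{4} = 2·v_{7} + v_{9}  ⟹  sig = (2; 1,2)
  P = {6,7}:  v_{6} + v_{7} = 2·v_{4}  ⟹  sig = (2; 2)
  P = {6,8}:  v_{6} + v_{8} = 2·v_{1}  ⟹  sig = (2; 2)
  P = {3,7,9}:  v_{3} + v_{7} + v_{9} = v_{2}  ⟹  sig = (3; 1)

Hence PRS(X_Σ) =
{ (2; —) ×3,  (2; 1) ×5,  (2; 1,1) ×3,  (2; 1,1,1),  (2; 1,2),  (2; 2) ×2,  (3; 1) }


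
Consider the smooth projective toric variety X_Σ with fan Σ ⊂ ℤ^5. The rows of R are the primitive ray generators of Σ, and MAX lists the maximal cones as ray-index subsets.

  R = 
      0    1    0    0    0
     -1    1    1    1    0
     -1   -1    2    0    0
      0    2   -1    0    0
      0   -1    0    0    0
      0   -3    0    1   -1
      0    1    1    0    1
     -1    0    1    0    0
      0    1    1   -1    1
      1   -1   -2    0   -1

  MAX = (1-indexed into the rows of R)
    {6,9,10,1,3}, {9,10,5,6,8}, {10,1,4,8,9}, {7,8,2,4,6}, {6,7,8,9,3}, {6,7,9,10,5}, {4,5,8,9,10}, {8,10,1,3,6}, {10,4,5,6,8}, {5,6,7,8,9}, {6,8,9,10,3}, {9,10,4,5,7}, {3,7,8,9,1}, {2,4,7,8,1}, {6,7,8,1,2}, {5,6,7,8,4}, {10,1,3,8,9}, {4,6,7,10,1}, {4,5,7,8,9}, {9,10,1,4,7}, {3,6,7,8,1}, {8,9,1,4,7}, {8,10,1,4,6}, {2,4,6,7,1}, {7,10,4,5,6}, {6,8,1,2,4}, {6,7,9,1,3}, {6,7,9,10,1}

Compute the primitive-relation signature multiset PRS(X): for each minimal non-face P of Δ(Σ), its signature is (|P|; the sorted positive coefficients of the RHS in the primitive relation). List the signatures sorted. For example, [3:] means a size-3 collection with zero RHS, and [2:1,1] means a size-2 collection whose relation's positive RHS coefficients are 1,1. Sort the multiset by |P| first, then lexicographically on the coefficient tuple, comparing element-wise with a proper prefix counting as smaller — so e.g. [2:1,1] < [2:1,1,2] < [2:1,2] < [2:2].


Minimal non-faces — 12 found among 10 rays, 28 max cones:

  P={1,5}:  v_{1} + v_{5} = 0  →  sig = [2:]
  P={3,4}:  v_{3} + v_{4} = v_{1} + v_{8}  →  sig = [2:1,1]
  P={2,9}:  v_{2} + v_{9} = v_{1} + v_{7} + v_{8}  →  sig = [2:1,1,1]
  P={2,10}:  v_{2} + v_{10} = v_{1} + v_{4} + v_{6}  →  sig = [2:1,1,1]
  P={3,5}:  v_{3} + v_{5} = v_{6} + v_{8} + v_{9}  →  sig = [2:1,1,1]
  P={2,5}:  v_{2} + v_{5} = v_{4} + v_{6} + v_{7} + v_{8}  →  sig = [2:1,1,1,1]
  P={2,3}:  v_{2} + v_{3} = 2·v_{1} + v_{6} + v_{7} + 2·v_{8}  →  sig = [2:1,1,2,2]
  P={4,6,9}:  v_{4} + v_{6} + v_{9} = 0  →  sig = [3:]
  P={7,8,10}:  v_{7} + v_{8} + v_{10} = 0  →  sig = [3:]
  P={3,7,10}:  v_{3} + v_{7} + v_{10} = v_{1} + v_{6} + v_{9}  →  sig = [3:1,1,1]
  P={1,6,8,9}:  v_{1} + v_{6} + v_{8} + v_{9} = v_{3}  →  sig = [4:1]
  P={1,4,6,7,8}:  v_{1} + v_{4} + v_{6} + v_{7} + v_{8} = v_{2}  →  sig = [5:1]

Sorted signature multiset PRS(X):
    |P|=2: 7 collections, coeffs (), (1,1), (1,1,1), (1,1,1), (1,1,1), (1,1,1,1), (1,1,2,2)
    |P|=3: 3 collections, coeffs (), (), (1,1,1)
    |P|=4: 1 collection, coeffs (1)
    |P|=5: 1 collection, coeffs (1)


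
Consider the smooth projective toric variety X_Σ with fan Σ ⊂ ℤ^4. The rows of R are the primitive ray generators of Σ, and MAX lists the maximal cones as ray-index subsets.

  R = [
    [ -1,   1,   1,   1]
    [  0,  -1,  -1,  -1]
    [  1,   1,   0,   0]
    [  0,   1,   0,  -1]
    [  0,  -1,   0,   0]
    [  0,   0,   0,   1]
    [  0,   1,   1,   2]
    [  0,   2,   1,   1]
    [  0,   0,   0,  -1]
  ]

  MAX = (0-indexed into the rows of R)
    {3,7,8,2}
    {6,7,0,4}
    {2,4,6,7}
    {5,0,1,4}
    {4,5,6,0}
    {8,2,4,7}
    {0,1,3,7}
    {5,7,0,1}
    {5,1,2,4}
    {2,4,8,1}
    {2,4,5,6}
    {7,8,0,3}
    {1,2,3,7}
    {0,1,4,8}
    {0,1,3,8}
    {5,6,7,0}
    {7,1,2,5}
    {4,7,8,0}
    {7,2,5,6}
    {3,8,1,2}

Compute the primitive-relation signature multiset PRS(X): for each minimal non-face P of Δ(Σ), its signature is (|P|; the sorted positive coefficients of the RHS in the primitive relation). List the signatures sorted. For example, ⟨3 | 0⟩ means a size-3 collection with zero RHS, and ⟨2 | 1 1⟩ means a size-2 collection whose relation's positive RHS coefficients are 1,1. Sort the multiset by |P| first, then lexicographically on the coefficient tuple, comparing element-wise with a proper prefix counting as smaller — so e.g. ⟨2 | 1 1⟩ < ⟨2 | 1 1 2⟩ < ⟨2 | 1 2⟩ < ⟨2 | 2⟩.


|primitive collections| = 10. Relations:

  P = {5,8}:  v_{5} + v_{8} = 0  ⟹  sig = ⟨2 | 0⟩
  P = {0,2}:  v_{0} + v_{2} = v_{7}  ⟹  sig = ⟨2 | 1⟩
  P = {1,6}:  v_{1} + v_{6} = v_{5}  ⟹  sig = ⟨2 | 1⟩
  P = {3,4}:  v_{3} + v_{4} = v_{8}  ⟹  sig = ⟨2 | 1⟩
  P = {3,6}:  v_{3} + v_{6} = v_{7}  ⟹  sig = ⟨2 | 1⟩
  P = {3,5}:  v_{3} + v_{5} = v_{1} + v_{7}  ⟹  sig = ⟨2 | 1 1⟩
  P = {6,8}:  v_{6} + v_{8} = v_{4} + v_{7}  ⟹  sig = ⟨2 | 1 1⟩
  P = {1,4,7}:  v_{1} + v_{4} + v_{7} = 0  ⟹  sig = ⟨3 | 0⟩
  P = {1,7,8}:  v_{1} + v_{7} + v_{8} = v_{3}  ⟹  sig = ⟨3 | 1⟩
  P = {4,5,7}:  v_{4} + v_{5} + v_{7} = v_{6}  ⟹  sig = ⟨3 | 1⟩

Signatures (|P|; sorted positive RHS coefficients), sorted:
[⟨2 | 0⟩, ⟨2 | 1⟩, ⟨2 | 1⟩, ⟨2 | 1⟩, ⟨2 | 1⟩, ⟨2 | 1 1⟩, ⟨2 | 1 1⟩, ⟨3 | 0⟩, ⟨3 | 1⟩, ⟨3 | 1⟩]


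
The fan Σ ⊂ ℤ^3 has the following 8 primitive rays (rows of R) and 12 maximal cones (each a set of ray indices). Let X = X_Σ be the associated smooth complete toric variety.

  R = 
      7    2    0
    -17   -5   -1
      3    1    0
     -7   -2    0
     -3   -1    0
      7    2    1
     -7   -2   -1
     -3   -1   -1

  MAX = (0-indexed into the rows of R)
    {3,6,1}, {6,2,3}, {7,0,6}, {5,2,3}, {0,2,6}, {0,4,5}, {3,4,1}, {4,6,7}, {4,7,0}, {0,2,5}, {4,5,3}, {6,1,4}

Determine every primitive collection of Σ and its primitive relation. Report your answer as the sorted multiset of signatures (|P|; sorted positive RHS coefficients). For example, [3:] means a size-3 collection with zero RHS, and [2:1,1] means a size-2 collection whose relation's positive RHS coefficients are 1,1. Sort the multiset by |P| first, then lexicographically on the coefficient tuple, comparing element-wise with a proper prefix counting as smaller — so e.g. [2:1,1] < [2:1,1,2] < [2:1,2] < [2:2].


The 12 primitive collections of Σ (r=8, n=3):

  P = {0,3}:  v_{0} + v_{3} = 0  ⇒ sig = [2:]
  P = {2,4}:  v_{2} + v_{4} = 0  ⇒ sig = [2:]
  P = {5,6}:  v_{5} + v_{6} = 0  ⇒ sig = [2:]
  P = {0,1}:  v_{0} + v_{1} = v_{4} + v_{6}  ⇒ sig = [2:1,1]
  P = {1,2}:  v_{1} + v_{2} = v_{3} + v_{6}  ⇒ sig = [2:1,1]
  P = {1,5}:  v_{1} + v_{5} = v_{3} + v_{4}  ⇒ sig = [2:1,1]
  P = {2,7}:  v_{2} + v_{7} = v_{0} + v_{6}  ⇒ sig = [2:1,1]
  P = {3,7}:  v_{3} + v_{7} = v_{4} + v_{6}  ⇒ sig = [2:1,1]
  P = {5,7}:  v_{5} + v_{7} = v_{0} + v_{4}  ⇒ sig = [2:1,1]
  P = {1,7}:  v_{1} + v_{7} = 2·v_{4} + 2·v_{6}  ⇒ sig = [2:2,2]
  P = {0,4,6}:  v_{0} + v_{4} + v_{6} = v_{7}  ⇒ sig = [3:1]
  P = {3,4,6}:  v_{3} + v_{4} + v_{6} = v_{1}  ⇒ sig = [3:1]

Sorted signature multiset PRS(X):
    |P|=2: 10 collections, coeffs (), (), (), (1,1), (1,1), (1,1), (1,1), (1,1), (1,1), (2,2)
    |P|=3: 2 collections, coeffs (1), (1)


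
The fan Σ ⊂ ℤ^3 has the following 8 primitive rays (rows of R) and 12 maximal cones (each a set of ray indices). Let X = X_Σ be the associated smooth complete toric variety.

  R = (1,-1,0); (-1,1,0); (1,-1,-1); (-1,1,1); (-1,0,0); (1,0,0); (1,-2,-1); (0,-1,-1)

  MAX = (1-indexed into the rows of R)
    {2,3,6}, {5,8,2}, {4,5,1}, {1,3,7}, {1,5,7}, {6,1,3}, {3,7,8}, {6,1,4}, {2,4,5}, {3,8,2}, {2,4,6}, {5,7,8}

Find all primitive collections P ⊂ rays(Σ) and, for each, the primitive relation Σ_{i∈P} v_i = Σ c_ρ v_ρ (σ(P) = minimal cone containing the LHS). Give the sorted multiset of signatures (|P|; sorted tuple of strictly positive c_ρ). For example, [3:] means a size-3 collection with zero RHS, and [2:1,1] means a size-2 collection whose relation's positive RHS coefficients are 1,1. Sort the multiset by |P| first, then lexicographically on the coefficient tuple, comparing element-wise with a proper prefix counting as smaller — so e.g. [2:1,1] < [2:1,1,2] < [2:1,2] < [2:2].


Primitive collections (10):

  • {1,2}:  v_{1} + v_{2} = 0 — sig = [2:]
  • {3,4}:  v_{3} + v_{4} = 0 — sig = [2:]
  • {5,6}:  v_{5} + v_{6} = 0 — sig = [2:]
  • {1,8}:  v_{1} + v_{8} = v_{7} — sig = [2:1]
  • {2,7}:  v_{2} + v_{7} = v_{8} — sig = [2:1]
  • {3,5}:  v_{3} + v_{5} = v_{8} — sig = [2:1]
  • {4,8}:  v_{4} + v_{8} = v_{5} — sig = [2:1]
  • {6,8}:  v_{6} + v_{8} = v_{3} — sig = [2:1]
  • {4,7}:  v_{4} + v_{7} = v_{1} + v_{5} — sig = [2:1,1]
  • {6,7}:  v_{6} + v_{7} = v_{1} + v_{3} — sig = [2:1,1]

Sorted signature multiset PRS(X):
    [2:]
    [2:]
    [2:]
    [2:1]
    [2:1]
    [2:1]
    [2:1]
    [2:1]
    [2:1,1]
    [2:1,1]


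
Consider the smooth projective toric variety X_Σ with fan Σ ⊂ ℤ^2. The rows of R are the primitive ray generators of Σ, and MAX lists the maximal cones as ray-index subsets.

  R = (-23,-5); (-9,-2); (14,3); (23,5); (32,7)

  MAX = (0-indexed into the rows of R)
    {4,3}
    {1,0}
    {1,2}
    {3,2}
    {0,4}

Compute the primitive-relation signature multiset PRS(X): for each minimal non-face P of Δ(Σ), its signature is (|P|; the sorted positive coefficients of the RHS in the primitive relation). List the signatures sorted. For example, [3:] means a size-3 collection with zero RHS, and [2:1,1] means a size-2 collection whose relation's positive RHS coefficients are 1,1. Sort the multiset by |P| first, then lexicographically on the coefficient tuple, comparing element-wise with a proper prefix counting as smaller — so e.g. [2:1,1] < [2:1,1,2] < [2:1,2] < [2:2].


The 5 primitive collections of Σ (r=5, n=2):

  {0,3}:  v_{0} + v_{3} = 0 — sig = [2:]
  {0,2}:  v_{0} + v_{2} = v_{1} — sig = [2:1]
  {1,3}:  v_{1} + v_{3} = v_{2} — sig = [2:1]
  {1,4}:  v_{1} + v_{4} = v_{3} — sig = [2:1]
  {2,4}:  v_{2} + v_{4} = 2·v_{3} — sig = [2:2]

Hence PRS(X_Σ) =
[[2:], [2:1], [2:1], [2:1], [2:2]]
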